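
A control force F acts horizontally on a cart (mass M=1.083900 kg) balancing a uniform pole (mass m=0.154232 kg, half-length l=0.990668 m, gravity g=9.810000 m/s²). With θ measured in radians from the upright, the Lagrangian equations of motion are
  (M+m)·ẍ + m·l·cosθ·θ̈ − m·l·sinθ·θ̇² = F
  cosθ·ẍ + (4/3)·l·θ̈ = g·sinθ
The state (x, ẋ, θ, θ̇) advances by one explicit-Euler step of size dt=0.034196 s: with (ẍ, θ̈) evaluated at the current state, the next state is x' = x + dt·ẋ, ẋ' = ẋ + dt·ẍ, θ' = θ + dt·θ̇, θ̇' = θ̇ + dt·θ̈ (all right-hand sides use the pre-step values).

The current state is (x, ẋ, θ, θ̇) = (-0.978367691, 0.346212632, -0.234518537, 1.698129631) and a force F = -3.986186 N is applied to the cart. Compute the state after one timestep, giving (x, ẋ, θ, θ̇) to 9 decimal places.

sinθ=-0.232374729, cosθ=0.972626334
temp = (F + m·l·θ̇²·sinθ)/(M+m) = (-3.986186 + -0.102384261)/1.238132 = -3.302208699
θ̈ = (g·sinθ − cosθ·temp)/(l·(4/3 − m·cos²θ/(M+m))) = 0.774172825
ẍ = temp − m·l·θ̈·cosθ/(M+m) = -3.395130929
Euler: x'=-0.978367691+0.034196·0.346212632=-0.966528604, ẋ'=0.346212632+0.034196·-3.395130929=0.230112735
       θ'=-0.234518537+0.034196·1.698129631=-0.176449296, θ̇'=1.698129631+0.034196·0.774172825=1.724603245

(-0.966528604, 0.230112735, -0.176449296, 1.724603245)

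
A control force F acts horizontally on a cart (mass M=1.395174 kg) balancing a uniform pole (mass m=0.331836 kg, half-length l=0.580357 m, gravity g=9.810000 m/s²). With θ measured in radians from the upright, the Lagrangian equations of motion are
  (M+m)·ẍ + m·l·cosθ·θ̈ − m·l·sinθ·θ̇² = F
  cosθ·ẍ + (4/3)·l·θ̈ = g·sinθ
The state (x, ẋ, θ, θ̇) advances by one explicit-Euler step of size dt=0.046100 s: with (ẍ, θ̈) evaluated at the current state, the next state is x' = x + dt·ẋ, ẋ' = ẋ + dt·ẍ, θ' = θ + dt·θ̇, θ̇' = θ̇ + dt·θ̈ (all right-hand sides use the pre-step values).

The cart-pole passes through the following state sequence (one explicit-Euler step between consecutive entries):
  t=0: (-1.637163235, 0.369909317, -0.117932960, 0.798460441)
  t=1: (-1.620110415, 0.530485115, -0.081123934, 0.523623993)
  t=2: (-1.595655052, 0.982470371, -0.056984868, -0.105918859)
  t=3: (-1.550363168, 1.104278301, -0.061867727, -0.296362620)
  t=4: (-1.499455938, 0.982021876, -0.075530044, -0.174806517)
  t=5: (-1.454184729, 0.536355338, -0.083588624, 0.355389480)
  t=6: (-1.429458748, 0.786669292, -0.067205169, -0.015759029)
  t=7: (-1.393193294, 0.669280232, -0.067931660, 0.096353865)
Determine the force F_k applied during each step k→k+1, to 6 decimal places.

step 0→1:
  ẍ = (ẋ'−ẋ)/dt = (0.530485115−0.369909317)/0.046100 = 3.483206
  θ̈ = (θ̇'−θ̇)/dt = (0.523623993−0.798460441)/0.046100 = -5.961745
  sinθ=-0.117660, cosθ=0.993054
  F = (M+m)·ẍ + m·l·cosθ·θ̈ − m·l·sinθ·θ̇² = 6.015532 + -1.140158 − -0.014446 = 4.889820
step 1→2:
  ẍ = (ẋ'−ẋ)/dt = (0.982470371−0.530485115)/0.046100 = 9.804452
  θ̈ = (θ̇'−θ̇)/dt = (-0.105918859−0.523623993)/0.046100 = -13.656027
  sinθ=-0.081035, cosθ=0.996711
  F = (M+m)·ẍ + m·l·cosθ·θ̈ − m·l·sinθ·θ̇² = 16.932387 + -2.621274 − -0.004279 = 14.315392
step 2→3:
  ẍ = (ẋ'−ẋ)/dt = (1.104278301−0.982470371)/0.046100 = 2.642254
  θ̈ = (θ̇'−θ̇)/dt = (-0.296362620−-0.105918859)/0.046100 = -4.131101
  sinθ=-0.056954, cosθ=0.998377
  F = (M+m)·ẍ + m·l·cosθ·θ̈ − m·l·sinθ·θ̇² = 4.563200 + -0.794290 − -0.000123 = 3.769033
step 3→4:
  ẍ = (ẋ'−ẋ)/dt = (0.982021876−1.104278301)/0.046100 = -2.651983
  θ̈ = (θ̇'−θ̇)/dt = (-0.174806517−-0.296362620)/0.046100 = 2.636792
  sinθ=-0.061828, cosθ=0.998087
  F = (M+m)·ẍ + m·l·cosθ·θ̈ − m·l·sinθ·θ̇² = -4.580001 + 0.506831 − -0.001046 = -4.072125
step 4→5:
  ẍ = (ẋ'−ẋ)/dt = (0.536355338−0.982021876)/0.046100 = -9.667387
  θ̈ = (θ̇'−θ̇)/dt = (0.355389480−-0.174806517)/0.046100 = 11.500998
  sinθ=-0.075458, cosθ=0.997149
  F = (M+m)·ẍ + m·l·cosθ·θ̈ − m·l·sinθ·θ̇² = -16.695674 + 2.208586 − -0.000444 = -14.486644
step 5→6:
  ẍ = (ẋ'−ẋ)/dt = (0.786669292−0.536355338)/0.046100 = 5.429804
  θ̈ = (θ̇'−θ̇)/dt = (-0.015759029−0.355389480)/0.046100 = -8.050944
  sinθ=-0.083491, cosθ=0.996509
  F = (M+m)·ẍ + m·l·cosθ·θ̈ − m·l·sinθ·θ̇² = 9.377325 + -1.545064 − -0.002031 = 7.834292
step 6→7:
  ẍ = (ẋ'−ẋ)/dt = (0.669280232−0.786669292)/0.046100 = -2.546400
  θ̈ = (θ̇'−θ̇)/dt = (0.096353865−-0.015759029)/0.046100 = 2.431950
  sinθ=-0.067155, cosθ=0.997743
  F = (M+m)·ẍ + m·l·cosθ·θ̈ − m·l·sinθ·θ̇² = -4.397659 + 0.467296 − -0.000003 = -3.930360

F_0 = 4.889820 N
F_1 = 14.315392 N
F_2 = 3.769033 N
F_3 = -4.072125 N
F_4 = -14.486644 N
F_5 = 7.834292 N
F_6 = -3.930360 N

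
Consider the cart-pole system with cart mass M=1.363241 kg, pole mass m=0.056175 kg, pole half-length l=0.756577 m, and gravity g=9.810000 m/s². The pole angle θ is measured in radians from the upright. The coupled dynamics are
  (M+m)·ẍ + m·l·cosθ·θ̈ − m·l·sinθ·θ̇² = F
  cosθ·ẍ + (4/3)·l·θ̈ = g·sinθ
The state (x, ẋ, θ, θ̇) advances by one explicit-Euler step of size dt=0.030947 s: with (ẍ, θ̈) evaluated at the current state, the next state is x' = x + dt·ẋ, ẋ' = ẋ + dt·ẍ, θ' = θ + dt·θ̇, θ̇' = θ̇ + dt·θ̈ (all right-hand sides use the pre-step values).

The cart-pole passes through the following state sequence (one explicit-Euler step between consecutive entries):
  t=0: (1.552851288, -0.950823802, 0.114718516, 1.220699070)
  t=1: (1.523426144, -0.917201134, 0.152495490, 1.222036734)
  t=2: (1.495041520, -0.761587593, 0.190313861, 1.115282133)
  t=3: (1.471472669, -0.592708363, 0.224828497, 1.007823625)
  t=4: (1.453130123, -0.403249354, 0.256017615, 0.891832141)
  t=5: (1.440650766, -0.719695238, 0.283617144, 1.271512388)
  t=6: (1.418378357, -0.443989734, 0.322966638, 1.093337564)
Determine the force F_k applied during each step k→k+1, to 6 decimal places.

F_0 = 1.536714 N
F_1 = 6.982825 N
F_2 = 7.590907 N
F_3 = 8.524822 N
F_4 = -14.018242 N
F_5 = 12.391370 N

step 0→1:
  ẍ = (ẋ'−ẋ)/dt = (-0.917201134−-0.950823802)/0.030947 = 1.086460
  θ̈ = (θ̇'−θ̇)/dt = (1.222036734−1.220699070)/0.030947 = 0.043224
  sinθ=0.114467, cosθ=0.993427
  F = (M+m)·ẍ + m·l·cosθ·θ̈ − m·l·sinθ·θ̇² = 1.542138 + 0.001825 − 0.007249 = 1.536714
step 1→2:
  ẍ = (ẋ'−ẋ)/dt = (-0.761587593−-0.917201134)/0.030947 = 5.028389
  θ̈ = (θ̇'−θ̇)/dt = (1.115282133−1.222036734)/0.030947 = -3.449594
  sinθ=0.151905, cosθ=0.988395
  F = (M+m)·ẍ + m·l·cosθ·θ̈ − m·l·sinθ·θ̇² = 7.137375 + -0.144909 − 0.009641 = 6.982825
step 2→3:
  ẍ = (ẋ'−ẋ)/dt = (-0.592708363−-0.761587593)/0.030947 = 5.457047
  θ̈ = (θ̇'−θ̇)/dt = (1.007823625−1.115282133)/0.030947 = -3.472340
  sinθ=0.189167, cosθ=0.981945
  F = (M+m)·ẍ + m·l·cosθ·θ̈ − m·l·sinθ·θ̇² = 7.745820 + -0.144912 − 0.010000 = 7.590907
step 3→4:
  ẍ = (ẋ'−ẋ)/dt = (-0.403249354−-0.592708363)/0.030947 = 6.122048
  θ̈ = (θ̇'−θ̇)/dt = (0.891832141−1.007823625)/0.030947 = -3.748069
  sinθ=0.222939, cosθ=0.974832
  F = (M+m)·ẍ + m·l·cosθ·θ̈ − m·l·sinθ·θ̇² = 8.689732 + -0.155286 − 0.009624 = 8.524822
step 4→5:
  ẍ = (ẋ'−ẋ)/dt = (-0.719695238−-0.403249354)/0.030947 = -10.225414
  θ̈ = (θ̇'−θ̇)/dt = (1.271512388−0.891832141)/0.030947 = 12.268725
  sinθ=0.253230, cosθ=0.967406
  F = (M+m)·ẍ + m·l·cosθ·θ̈ − m·l·sinθ·θ̇² = -14.514116 + 0.504434 − 0.008560 = -14.018242
step 5→6:
  ẍ = (ẋ'−ẋ)/dt = (-0.443989734−-0.719695238)/0.030947 = 8.908957
  θ̈ = (θ̇'−θ̇)/dt = (1.093337564−1.271512388)/0.030947 = -5.757418
  sinθ=0.279830, cosθ=0.960050
  F = (M+m)·ẍ + m·l·cosθ·θ̈ − m·l·sinθ·θ̇² = 12.645517 + -0.234919 − 0.019228 = 12.391370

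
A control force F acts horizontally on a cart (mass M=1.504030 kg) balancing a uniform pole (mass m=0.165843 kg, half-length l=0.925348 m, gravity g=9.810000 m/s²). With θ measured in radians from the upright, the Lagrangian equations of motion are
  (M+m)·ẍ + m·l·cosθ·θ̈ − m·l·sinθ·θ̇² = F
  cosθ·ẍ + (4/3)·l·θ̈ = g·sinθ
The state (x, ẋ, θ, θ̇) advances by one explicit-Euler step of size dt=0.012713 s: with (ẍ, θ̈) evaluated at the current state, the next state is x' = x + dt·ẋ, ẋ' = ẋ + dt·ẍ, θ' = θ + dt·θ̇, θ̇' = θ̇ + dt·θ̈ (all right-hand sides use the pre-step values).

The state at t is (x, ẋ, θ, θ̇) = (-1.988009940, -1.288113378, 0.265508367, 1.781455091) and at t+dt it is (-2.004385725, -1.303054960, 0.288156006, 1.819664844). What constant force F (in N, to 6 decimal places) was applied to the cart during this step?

F = -1.645317 N

ẍ = (ẋ'−ẋ)/dt = (-1.303054960−-1.288113378)/0.012713 = -1.175299
θ̈ = (θ̇'−θ̇)/dt = (1.819664844−1.781455091)/0.012713 = 3.005565
sinθ=0.262400, cosθ=0.964959
F = (M+m)·ẍ + m·l·cosθ·θ̈ − m·l·sinθ·θ̇² = -1.962601 + 0.445079 − 0.127796 = -1.645317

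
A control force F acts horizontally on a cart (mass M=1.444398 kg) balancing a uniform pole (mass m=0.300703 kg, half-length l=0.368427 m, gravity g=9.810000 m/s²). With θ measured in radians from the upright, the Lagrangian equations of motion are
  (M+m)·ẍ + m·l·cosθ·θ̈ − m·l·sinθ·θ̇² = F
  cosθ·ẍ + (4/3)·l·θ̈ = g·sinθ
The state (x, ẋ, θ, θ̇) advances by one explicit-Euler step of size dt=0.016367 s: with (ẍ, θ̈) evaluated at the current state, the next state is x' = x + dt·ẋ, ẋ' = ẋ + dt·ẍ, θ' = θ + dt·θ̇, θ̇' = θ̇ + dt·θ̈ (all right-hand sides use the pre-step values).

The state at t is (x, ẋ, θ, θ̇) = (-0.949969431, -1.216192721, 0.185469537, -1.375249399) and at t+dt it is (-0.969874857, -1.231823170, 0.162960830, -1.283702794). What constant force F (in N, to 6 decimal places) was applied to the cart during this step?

ẍ = (ẋ'−ẋ)/dt = (-1.231823170−-1.216192721)/0.016367 = -0.954998
θ̈ = (θ̇'−θ̇)/dt = (-1.283702794−-1.375249399)/0.016367 = 5.593365
sinθ=0.184408, cosθ=0.982850
F = (M+m)·ẍ + m·l·cosθ·θ̈ − m·l·sinθ·θ̇² = -1.666568 + 0.609045 − 0.038640 = -1.096162

F = -1.096162 N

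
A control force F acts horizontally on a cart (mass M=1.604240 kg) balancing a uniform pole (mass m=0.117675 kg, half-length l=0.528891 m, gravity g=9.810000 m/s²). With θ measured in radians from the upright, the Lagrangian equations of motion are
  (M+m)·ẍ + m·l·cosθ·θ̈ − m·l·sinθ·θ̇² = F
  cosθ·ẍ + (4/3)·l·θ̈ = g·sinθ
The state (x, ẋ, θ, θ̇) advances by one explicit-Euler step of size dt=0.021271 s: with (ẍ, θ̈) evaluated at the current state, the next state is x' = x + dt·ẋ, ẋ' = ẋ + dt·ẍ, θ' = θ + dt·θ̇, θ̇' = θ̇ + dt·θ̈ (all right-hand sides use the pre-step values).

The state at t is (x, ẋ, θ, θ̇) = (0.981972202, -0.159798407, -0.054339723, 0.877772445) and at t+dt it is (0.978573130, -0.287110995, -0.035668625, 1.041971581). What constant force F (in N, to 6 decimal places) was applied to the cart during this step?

ẍ = (ẋ'−ẋ)/dt = (-0.287110995−-0.159798407)/0.021271 = -5.985266
θ̈ = (θ̇'−θ̇)/dt = (1.041971581−0.877772445)/0.021271 = 7.719390
sinθ=-0.054313, cosθ=0.998524
F = (M+m)·ẍ + m·l·cosθ·θ̈ − m·l·sinθ·θ̇² = -10.306119 + 0.479724 − -0.002604 = -9.823790

F = -9.823790 N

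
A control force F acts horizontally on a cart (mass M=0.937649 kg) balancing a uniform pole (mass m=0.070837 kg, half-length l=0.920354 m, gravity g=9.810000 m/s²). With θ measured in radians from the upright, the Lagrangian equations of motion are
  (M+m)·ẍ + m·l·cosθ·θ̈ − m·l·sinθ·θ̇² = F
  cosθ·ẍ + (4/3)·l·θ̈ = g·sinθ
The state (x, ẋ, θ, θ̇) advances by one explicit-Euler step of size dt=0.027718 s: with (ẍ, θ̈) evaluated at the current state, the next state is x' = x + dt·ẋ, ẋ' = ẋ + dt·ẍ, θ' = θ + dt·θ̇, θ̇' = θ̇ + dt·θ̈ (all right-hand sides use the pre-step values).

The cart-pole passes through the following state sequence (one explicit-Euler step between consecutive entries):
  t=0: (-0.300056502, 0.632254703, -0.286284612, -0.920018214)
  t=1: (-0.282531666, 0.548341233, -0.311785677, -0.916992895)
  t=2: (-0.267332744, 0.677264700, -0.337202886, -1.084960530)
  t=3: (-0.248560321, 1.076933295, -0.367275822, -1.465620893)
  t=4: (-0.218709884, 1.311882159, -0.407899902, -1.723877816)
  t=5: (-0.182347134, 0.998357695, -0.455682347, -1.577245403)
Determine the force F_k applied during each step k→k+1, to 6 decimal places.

step 0→1:
  ẍ = (ẋ'−ẋ)/dt = (0.548341233−0.632254703)/0.027718 = -3.027400
  θ̈ = (θ̇'−θ̇)/dt = (-0.916992895−-0.920018214)/0.027718 = 0.109146
  sinθ=-0.282390, cosθ=0.959300
  F = (M+m)·ẍ + m·l·cosθ·θ̈ − m·l·sinθ·θ̇² = -3.053090 + 0.006826 − -0.015583 = -3.030681
step 1→2:
  ẍ = (ẋ'−ẋ)/dt = (0.677264700−0.548341233)/0.027718 = 4.651254
  θ̈ = (θ̇'−θ̇)/dt = (-1.084960530−-0.916992895)/0.027718 = -6.059876
  sinθ=-0.306759, cosθ=0.951787
  F = (M+m)·ẍ + m·l·cosθ·θ̈ − m·l·sinθ·θ̇² = 4.690725 + -0.376027 − -0.016817 = 4.331515
step 2→3:
  ẍ = (ẋ'−ẋ)/dt = (1.076933295−0.677264700)/0.027718 = 14.419099
  θ̈ = (θ̇'−θ̇)/dt = (-1.465620893−-1.084960530)/0.027718 = -13.733327
  sinθ=-0.330849, cosθ=0.943684
  F = (M+m)·ẍ + m·l·cosθ·θ̈ − m·l·sinθ·θ̇² = 14.541460 + -0.844923 − -0.025391 = 13.721927
step 3→4:
  ẍ = (ẋ'−ẋ)/dt = (1.311882159−1.076933295)/0.027718 = 8.476400
  θ̈ = (θ̇'−θ̇)/dt = (-1.723877816−-1.465620893)/0.027718 = -9.317300
  sinθ=-0.359074, cosθ=0.933309
  F = (M+m)·ẍ + m·l·cosθ·θ̈ − m·l·sinθ·θ̇² = 8.548331 + -0.566932 − -0.050285 = 8.031685
step 4→5:
  ẍ = (ẋ'−ẋ)/dt = (0.998357695−1.311882159)/0.027718 = -11.311222
  θ̈ = (θ̇'−θ̇)/dt = (-1.577245403−-1.723877816)/0.027718 = 5.290151
  sinθ=-0.396682, cosθ=0.917956
  F = (M+m)·ẍ + m·l·cosθ·θ̈ − m·l·sinθ·θ̇² = -11.407209 + 0.316596 − -0.076855 = -11.013759

F_0 = -3.030681 N
F_1 = 4.331515 N
F_2 = 13.721927 N
F_3 = 8.031685 N
F_4 = -11.013759 N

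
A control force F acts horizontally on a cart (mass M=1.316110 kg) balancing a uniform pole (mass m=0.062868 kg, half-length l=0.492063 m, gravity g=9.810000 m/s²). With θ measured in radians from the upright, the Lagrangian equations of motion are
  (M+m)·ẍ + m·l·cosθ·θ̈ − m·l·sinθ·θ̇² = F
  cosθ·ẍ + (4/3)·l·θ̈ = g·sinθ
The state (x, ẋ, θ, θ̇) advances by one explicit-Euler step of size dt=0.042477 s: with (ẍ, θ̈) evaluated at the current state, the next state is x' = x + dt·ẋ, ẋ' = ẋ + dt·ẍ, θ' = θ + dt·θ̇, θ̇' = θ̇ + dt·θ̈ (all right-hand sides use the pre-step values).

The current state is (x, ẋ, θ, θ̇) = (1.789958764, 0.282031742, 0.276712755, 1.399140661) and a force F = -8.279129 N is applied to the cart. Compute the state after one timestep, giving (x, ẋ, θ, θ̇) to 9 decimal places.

sinθ=0.273194936, cosθ=0.961958693
temp = (F + m·l·θ̇²·sinθ)/(M+m) = (-8.279129 + 0.016544199)/1.378978 = -5.991817709
θ̈ = (g·sinθ − cosθ·temp)/(l·(4/3 − m·cos²θ/(M+m))) = 13.290714356
ẍ = temp − m·l·θ̈·cosθ/(M+m) = -6.278630004
Euler: x'=1.789958764+0.042477·0.282031742=1.801938626, ẋ'=0.282031742+0.042477·-6.278630004=0.015334375
       θ'=0.276712755+0.042477·1.399140661=0.336144053, θ̇'=1.399140661+0.042477·13.290714356=1.963690335

(1.801938626, 0.015334375, 0.336144053, 1.963690335)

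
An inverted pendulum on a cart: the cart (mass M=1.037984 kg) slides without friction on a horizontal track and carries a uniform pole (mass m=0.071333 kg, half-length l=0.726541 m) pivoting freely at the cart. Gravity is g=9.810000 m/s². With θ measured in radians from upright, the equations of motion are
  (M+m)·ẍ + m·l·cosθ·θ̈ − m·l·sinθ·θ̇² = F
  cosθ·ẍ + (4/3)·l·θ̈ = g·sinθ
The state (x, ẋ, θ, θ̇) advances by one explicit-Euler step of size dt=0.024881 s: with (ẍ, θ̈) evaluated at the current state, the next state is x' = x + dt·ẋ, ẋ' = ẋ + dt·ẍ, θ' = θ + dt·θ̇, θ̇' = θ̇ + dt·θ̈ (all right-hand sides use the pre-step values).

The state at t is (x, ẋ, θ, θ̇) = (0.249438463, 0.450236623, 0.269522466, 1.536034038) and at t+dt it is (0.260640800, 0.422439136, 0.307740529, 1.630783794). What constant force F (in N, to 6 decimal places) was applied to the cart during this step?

F = -1.081672 N

ẍ = (ẋ'−ẋ)/dt = (0.422439136−0.450236623)/0.024881 = -1.117217
θ̈ = (θ̇'−θ̇)/dt = (1.630783794−1.536034038)/0.024881 = 3.808117
sinθ=0.266271, cosθ=0.963898
F = (M+m)·ẍ + m·l·cosθ·θ̈ − m·l·sinθ·θ̇² = -1.239348 + 0.190236 − 0.032559 = -1.081672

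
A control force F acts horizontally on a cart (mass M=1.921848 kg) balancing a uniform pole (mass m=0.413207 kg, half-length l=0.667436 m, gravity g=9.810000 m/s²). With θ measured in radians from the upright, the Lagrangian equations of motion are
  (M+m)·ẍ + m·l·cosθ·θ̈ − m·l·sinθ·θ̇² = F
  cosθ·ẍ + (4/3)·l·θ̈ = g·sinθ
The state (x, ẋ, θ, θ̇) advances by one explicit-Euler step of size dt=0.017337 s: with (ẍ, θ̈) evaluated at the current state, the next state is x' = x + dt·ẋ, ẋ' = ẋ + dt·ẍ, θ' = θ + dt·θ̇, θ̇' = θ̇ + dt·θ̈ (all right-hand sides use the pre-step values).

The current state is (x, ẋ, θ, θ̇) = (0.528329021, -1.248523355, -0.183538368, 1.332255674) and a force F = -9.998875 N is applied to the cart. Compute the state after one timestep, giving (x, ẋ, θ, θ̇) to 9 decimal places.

sinθ=-0.182509646, cosθ=0.983204063
temp = (F + m·l·θ̇²·sinθ)/(M+m) = (-9.998875 + -0.089338422)/2.335055 = -4.320332250
θ̈ = (g·sinθ − cosθ·temp)/(l·(4/3 − m·cos²θ/(M+m))) = 3.167745280
ẍ = temp − m·l·θ̈·cosθ/(M+m) = -4.688185079
Euler: x'=0.528329021+0.017337·-1.248523355=0.506683372, ẋ'=-1.248523355+0.017337·-4.688185079=-1.329802420
       θ'=-0.183538368+0.017337·1.332255674=-0.160441051, θ̇'=1.332255674+0.017337·3.167745280=1.387174874

(0.506683372, -1.329802420, -0.160441051, 1.387174874)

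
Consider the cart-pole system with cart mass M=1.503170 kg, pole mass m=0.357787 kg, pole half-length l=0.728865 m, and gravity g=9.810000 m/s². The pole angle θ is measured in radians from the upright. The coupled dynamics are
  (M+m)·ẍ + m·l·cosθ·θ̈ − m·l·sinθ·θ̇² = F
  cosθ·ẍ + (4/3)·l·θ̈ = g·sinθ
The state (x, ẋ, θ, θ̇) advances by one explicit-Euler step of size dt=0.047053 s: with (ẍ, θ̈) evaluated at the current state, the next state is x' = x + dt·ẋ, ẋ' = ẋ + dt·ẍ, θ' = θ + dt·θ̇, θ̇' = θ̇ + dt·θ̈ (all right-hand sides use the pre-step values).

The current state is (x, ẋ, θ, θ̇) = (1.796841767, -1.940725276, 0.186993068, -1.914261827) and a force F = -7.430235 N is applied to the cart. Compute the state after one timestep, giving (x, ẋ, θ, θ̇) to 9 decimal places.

sinθ=0.185905226, cosθ=0.982567681
temp = (F + m·l·θ̇²·sinθ)/(M+m) = (-7.430235 + 0.177650293)/1.860957 = -3.897233900
θ̈ = (g·sinθ − cosθ·temp)/(l·(4/3 − m·cos²θ/(M+m))) = 6.757695363
ẍ = temp − m·l·θ̈·cosθ/(M+m) = -4.827691096
Euler: x'=1.796841767+0.047053·-1.940725276=1.705524821, ẋ'=-1.940725276+0.047053·-4.827691096=-2.167882625
       θ'=0.186993068+0.047053·-1.914261827=0.096921306, θ̇'=-1.914261827+0.047053·6.757695363=-1.596291987

(1.705524821, -2.167882625, 0.096921306, -1.596291987)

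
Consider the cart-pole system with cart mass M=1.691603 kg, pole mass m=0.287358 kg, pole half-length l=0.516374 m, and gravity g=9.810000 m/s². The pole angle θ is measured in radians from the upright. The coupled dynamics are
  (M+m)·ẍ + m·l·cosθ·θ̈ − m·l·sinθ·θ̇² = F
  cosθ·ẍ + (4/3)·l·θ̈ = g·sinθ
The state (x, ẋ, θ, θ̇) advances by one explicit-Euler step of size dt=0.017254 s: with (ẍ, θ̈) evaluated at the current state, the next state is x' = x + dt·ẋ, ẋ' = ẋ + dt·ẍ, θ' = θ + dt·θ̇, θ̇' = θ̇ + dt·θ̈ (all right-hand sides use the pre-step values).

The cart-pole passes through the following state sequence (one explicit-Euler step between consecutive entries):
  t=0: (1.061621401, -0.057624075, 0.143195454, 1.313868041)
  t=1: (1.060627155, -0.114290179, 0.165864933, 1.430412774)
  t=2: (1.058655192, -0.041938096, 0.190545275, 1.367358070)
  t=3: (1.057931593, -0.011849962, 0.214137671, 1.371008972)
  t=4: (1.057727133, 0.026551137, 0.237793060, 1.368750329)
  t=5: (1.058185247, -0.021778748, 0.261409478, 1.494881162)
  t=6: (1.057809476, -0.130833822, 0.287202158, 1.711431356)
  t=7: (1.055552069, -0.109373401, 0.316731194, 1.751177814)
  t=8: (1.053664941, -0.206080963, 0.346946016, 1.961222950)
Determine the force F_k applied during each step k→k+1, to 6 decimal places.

F_0 = -5.543892 N
F_1 = 7.713524 N
F_2 = 3.429268 N
F_3 = 4.326193 N
F_4 = -4.554518 N
F_5 = -10.794794 N
F_6 = 2.666124 N
F_7 = -9.517143 N

step 0→1:
  ẍ = (ẋ'−ẋ)/dt = (-0.114290179−-0.057624075)/0.017254 = -3.284230
  θ̈ = (θ̇'−θ̇)/dt = (1.430412774−1.313868041)/0.017254 = 6.754650
  sinθ=0.142707, cosθ=0.989765
  F = (M+m)·ẍ + m·l·cosθ·θ̈ − m·l·sinθ·θ̇² = -6.499363 + 0.992025 − 0.036554 = -5.543892
step 1→2:
  ẍ = (ẋ'−ẋ)/dt = (-0.041938096−-0.114290179)/0.017254 = 4.193351
  θ̈ = (θ̇'−θ̇)/dt = (1.367358070−1.430412774)/0.017254 = -3.654498
  sinθ=0.165105, cosθ=0.986276
  F = (M+m)·ẍ + m·l·cosθ·θ̈ − m·l·sinθ·θ̇² = 8.298479 + -0.534828 − 0.050127 = 7.713524
step 2→3:
  ẍ = (ẋ'−ẋ)/dt = (-0.011849962−-0.041938096)/0.017254 = 1.743835
  θ̈ = (θ̇'−θ̇)/dt = (1.371008972−1.367358070)/0.017254 = 0.211597
  sinθ=0.189394, cosθ=0.981901
  F = (M+m)·ẍ + m·l·cosθ·θ̈ − m·l·sinθ·θ̇² = 3.450982 + 0.030829 − 0.052544 = 3.429268
step 3→4:
  ẍ = (ẋ'−ẋ)/dt = (0.026551137−-0.011849962)/0.017254 = 2.225635
  θ̈ = (θ̇'−θ̇)/dt = (1.368750329−1.371008972)/0.017254 = -0.130905
  sinθ=0.212505, cosθ=0.977160
  F = (M+m)·ẍ + m·l·cosθ·θ̈ − m·l·sinθ·θ̇² = 4.404444 + -0.018981 − 0.059270 = 4.326193
step 4→5:
  ẍ = (ẋ'−ẋ)/dt = (-0.021778748−0.026551137)/0.017254 = -2.801083
  θ̈ = (θ̇'−θ̇)/dt = (1.494881162−1.368750329)/0.017254 = 7.310237
  sinθ=0.235558, cosθ=0.971860
  F = (M+m)·ẍ + m·l·cosθ·θ̈ − m·l·sinθ·θ̇² = -5.543234 + 1.054200 − 0.065484 = -4.554518
step 5→6:
  ẍ = (ẋ'−ẋ)/dt = (-0.130833822−-0.021778748)/0.017254 = -6.320568
  θ̈ = (θ̇'−θ̇)/dt = (1.711431356−1.494881162)/0.017254 = 12.550724
  sinθ=0.258442, cosθ=0.966027
  F = (M+m)·ẍ + m·l·cosθ·θ̈ − m·l·sinθ·θ̇² = -12.508157 + 1.799060 − 0.085697 = -10.794794
step 6→7:
  ẍ = (ẋ'−ẋ)/dt = (-0.109373401−-0.130833822)/0.017254 = 1.243794
  θ̈ = (θ̇'−θ̇)/dt = (1.751177814−1.711431356)/0.017254 = 2.303608
  sinθ=0.283270, cosθ=0.959040
  F = (M+m)·ẍ + m·l·cosθ·θ̈ − m·l·sinθ·θ̇² = 2.461420 + 0.327818 − 0.123114 = 2.666124
step 7→8:
  ẍ = (ẋ'−ẋ)/dt = (-0.206080963−-0.109373401)/0.017254 = -5.604936
  θ̈ = (θ̇'−θ̇)/dt = (1.961222950−1.751177814)/0.017254 = 12.173707
  sinθ=0.311462, cosθ=0.950259
  F = (M+m)·ẍ + m·l·cosθ·θ̈ − m·l·sinθ·θ̇² = -11.091949 + 1.716534 − 0.141727 = -9.517143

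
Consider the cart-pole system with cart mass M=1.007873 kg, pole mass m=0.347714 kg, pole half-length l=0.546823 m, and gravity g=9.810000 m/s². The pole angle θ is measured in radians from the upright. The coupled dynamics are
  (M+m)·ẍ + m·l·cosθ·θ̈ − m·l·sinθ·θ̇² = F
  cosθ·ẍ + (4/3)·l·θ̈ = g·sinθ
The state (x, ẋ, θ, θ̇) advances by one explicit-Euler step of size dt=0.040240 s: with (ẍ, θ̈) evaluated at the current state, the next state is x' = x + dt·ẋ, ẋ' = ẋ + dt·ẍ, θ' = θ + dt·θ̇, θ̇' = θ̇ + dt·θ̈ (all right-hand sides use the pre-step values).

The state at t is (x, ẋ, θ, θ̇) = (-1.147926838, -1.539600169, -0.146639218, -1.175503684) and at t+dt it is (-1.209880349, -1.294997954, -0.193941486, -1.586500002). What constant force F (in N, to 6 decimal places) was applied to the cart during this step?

ẍ = (ẋ'−ẋ)/dt = (-1.294997954−-1.539600169)/0.040240 = 6.078584
θ̈ = (θ̇'−θ̇)/dt = (-1.586500002−-1.175503684)/0.040240 = -10.213626
sinθ=-0.146114, cosθ=0.989268
F = (M+m)·ẍ + m·l·cosθ·θ̈ − m·l·sinθ·θ̇² = 8.240049 + -1.921157 − -0.038389 = 6.357282

F = 6.357282 N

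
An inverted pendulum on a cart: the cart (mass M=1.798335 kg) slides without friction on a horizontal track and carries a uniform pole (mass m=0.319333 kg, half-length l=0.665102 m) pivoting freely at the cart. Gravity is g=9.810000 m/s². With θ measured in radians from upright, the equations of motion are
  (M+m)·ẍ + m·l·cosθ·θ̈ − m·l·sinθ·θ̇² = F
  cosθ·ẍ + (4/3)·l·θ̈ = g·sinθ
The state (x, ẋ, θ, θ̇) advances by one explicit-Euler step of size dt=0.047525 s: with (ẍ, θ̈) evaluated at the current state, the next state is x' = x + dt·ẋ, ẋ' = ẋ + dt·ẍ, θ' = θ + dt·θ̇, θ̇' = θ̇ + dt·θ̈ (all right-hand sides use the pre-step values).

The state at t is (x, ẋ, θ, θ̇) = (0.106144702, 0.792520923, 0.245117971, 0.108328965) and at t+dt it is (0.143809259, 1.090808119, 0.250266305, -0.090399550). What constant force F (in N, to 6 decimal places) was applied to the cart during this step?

F = 12.429214 N

ẍ = (ẋ'−ẋ)/dt = (1.090808119−0.792520923)/0.047525 = 6.276427
θ̈ = (θ̇'−θ̇)/dt = (-0.090399550−0.108328965)/0.047525 = -4.181557
sinθ=0.242671, cosθ=0.970109
F = (M+m)·ẍ + m·l·cosθ·θ̈ − m·l·sinθ·θ̇² = 13.291389 + -0.861570 − 0.000605 = 12.429214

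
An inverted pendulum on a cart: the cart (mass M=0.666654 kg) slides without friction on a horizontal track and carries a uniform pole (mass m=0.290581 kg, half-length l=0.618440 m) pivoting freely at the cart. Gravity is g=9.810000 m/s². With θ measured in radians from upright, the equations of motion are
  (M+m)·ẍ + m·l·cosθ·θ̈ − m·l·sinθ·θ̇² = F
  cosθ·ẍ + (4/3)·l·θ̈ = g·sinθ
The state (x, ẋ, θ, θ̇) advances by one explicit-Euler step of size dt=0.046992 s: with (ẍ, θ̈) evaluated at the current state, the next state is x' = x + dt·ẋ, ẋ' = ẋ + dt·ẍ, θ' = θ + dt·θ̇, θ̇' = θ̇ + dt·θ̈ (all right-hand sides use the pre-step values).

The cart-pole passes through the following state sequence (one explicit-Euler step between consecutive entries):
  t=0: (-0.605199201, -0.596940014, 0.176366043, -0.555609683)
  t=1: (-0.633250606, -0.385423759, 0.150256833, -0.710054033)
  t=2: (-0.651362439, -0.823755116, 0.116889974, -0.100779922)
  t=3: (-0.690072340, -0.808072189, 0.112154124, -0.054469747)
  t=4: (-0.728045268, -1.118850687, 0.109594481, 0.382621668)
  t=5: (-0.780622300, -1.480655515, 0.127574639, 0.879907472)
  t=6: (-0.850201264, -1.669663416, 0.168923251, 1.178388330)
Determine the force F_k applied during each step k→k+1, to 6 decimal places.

F_0 = 3.717424 N
F_1 = -6.638712 N
F_2 = 0.495142 N
F_3 = -4.669646 N
F_4 = -5.482591 N
F_5 = -2.735650 N

step 0→1:
  ẍ = (ẋ'−ẋ)/dt = (-0.385423759−-0.596940014)/0.046992 = 4.501112
  θ̈ = (θ̇'−θ̇)/dt = (-0.710054033−-0.555609683)/0.046992 = -3.286609
  sinθ=0.175453, cosθ=0.984488
  F = (M+m)·ẍ + m·l·cosθ·θ̈ − m·l·sinθ·θ̇² = 4.308622 + -0.581465 − 0.009733 = 3.717424
step 1→2:
  ẍ = (ẋ'−ẋ)/dt = (-0.823755116−-0.385423759)/0.046992 = -9.327787
  θ̈ = (θ̇'−θ̇)/dt = (-0.100779922−-0.710054033)/0.046992 = 12.965486
  sinθ=0.149692, cosθ=0.988733
  F = (M+m)·ẍ + m·l·cosθ·θ̈ − m·l·sinθ·θ̇² = -8.928884 + 2.303735 − 0.013563 = -6.638712
step 2→3:
  ẍ = (ẋ'−ẋ)/dt = (-0.808072189−-0.823755116)/0.046992 = 0.333736
  θ̈ = (θ̇'−θ̇)/dt = (-0.054469747−-0.100779922)/0.046992 = 0.985491
  sinθ=0.116624, cosθ=0.993176
  F = (M+m)·ẍ + m·l·cosθ·θ̈ − m·l·sinθ·θ̇² = 0.319464 + 0.175891 − 0.000213 = 0.495142
step 3→4:
  ẍ = (ẋ'−ẋ)/dt = (-1.118850687−-0.808072189)/0.046992 = -6.613434
  θ̈ = (θ̇'−θ̇)/dt = (0.382621668−-0.054469747)/0.046992 = 9.301401
  sinθ=0.111919, cosθ=0.993717
  F = (M+m)·ẍ + m·l·cosθ·θ̈ − m·l·sinθ·θ̇² = -6.330611 + 1.661024 − 0.000060 = -4.669646
step 4→5:
  ẍ = (ẋ'−ẋ)/dt = (-1.480655515−-1.118850687)/0.046992 = -7.699286
  θ̈ = (θ̇'−θ̇)/dt = (0.879907472−0.382621668)/0.046992 = 10.582350
  sinθ=0.109375, cosθ=0.994001
  F = (M+m)·ẍ + m·l·cosθ·θ̈ − m·l·sinθ·θ̇² = -7.370026 + 1.890312 − 0.002878 = -5.482591
step 5→6:
  ẍ = (ẋ'−ẋ)/dt = (-1.669663416−-1.480655515)/0.046992 = -4.022129
  θ̈ = (θ̇'−θ̇)/dt = (1.178388330−0.879907472)/0.046992 = 6.351738
  sinθ=0.127229, cosθ=0.991873
  F = (M+m)·ẍ + m·l·cosθ·θ̈ − m·l·sinθ·θ̇² = -3.850123 + 1.132175 − 0.017702 = -2.735650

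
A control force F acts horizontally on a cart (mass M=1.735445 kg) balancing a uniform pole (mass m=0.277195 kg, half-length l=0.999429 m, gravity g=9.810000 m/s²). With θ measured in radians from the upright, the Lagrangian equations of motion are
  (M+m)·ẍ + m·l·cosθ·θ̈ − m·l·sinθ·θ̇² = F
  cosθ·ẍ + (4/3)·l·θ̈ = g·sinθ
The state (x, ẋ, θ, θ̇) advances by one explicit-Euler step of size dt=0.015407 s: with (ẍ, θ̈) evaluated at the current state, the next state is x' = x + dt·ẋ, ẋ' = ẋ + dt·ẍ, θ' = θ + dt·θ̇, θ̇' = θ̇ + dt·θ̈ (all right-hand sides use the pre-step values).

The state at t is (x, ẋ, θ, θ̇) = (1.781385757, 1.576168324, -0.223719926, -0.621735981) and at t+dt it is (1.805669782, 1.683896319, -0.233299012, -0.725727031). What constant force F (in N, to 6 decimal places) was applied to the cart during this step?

F = 12.273145 N

ẍ = (ẋ'−ẋ)/dt = (1.683896319−1.576168324)/0.015407 = 6.992146
θ̈ = (θ̇'−θ̇)/dt = (-0.725727031−-0.621735981)/0.015407 = -6.749598
sinθ=-0.221858, cosθ=0.975079
F = (M+m)·ẍ + m·l·cosθ·θ̈ − m·l·sinθ·θ̇² = 14.072673 + -1.823287 − -0.023759 = 12.273145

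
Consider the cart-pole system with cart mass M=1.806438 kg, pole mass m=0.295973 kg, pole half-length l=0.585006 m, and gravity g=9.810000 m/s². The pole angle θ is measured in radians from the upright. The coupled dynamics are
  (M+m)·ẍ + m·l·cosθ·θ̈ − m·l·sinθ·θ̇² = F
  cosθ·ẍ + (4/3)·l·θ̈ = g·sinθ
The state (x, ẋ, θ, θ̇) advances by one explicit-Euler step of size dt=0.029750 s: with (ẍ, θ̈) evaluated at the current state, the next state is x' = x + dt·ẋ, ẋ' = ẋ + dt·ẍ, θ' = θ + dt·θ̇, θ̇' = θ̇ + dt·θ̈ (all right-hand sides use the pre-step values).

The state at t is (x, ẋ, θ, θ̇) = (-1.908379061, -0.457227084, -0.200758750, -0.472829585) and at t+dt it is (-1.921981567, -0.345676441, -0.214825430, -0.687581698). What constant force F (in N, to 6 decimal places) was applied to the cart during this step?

ẍ = (ẋ'−ẋ)/dt = (-0.345676441−-0.457227084)/0.029750 = 3.749601
θ̈ = (θ̇'−θ̇)/dt = (-0.687581698−-0.472829585)/0.029750 = -7.218558
sinθ=-0.199413, cosθ=0.979916
F = (M+m)·ẍ + m·l·cosθ·θ̈ − m·l·sinθ·θ̇² = 7.883203 + -1.224762 − -0.007719 = 6.666161

F = 6.666161 N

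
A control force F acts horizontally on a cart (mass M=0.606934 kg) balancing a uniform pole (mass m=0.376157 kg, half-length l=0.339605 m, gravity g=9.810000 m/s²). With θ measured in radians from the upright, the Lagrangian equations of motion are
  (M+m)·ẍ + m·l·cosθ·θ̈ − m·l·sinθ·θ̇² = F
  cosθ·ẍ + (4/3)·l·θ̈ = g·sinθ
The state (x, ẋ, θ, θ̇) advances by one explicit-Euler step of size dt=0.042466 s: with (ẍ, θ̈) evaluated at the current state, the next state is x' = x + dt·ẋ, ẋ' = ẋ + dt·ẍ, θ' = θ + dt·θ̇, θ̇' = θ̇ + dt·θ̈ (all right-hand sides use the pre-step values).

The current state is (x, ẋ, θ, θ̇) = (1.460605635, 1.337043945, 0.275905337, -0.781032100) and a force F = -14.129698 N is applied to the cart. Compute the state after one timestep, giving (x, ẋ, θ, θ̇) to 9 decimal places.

sinθ=0.272418145, cosθ=0.962178962
temp = (F + m·l·θ̇²·sinθ)/(M+m) = (-14.129698 + 0.021228388)/0.983091 = -14.351132918
θ̈ = (g·sinθ − cosθ·temp)/(l·(4/3 − m·cos²θ/(M+m))) = 49.565080259
ẍ = temp − m·l·θ̈·cosθ/(M+m) = -20.548128323
Euler: x'=1.460605635+0.042466·1.337043945=1.517384543, ẋ'=1.337043945+0.042466·-20.548128323=0.464447128
       θ'=0.275905337+0.042466·-0.781032100=0.242738028, θ̇'=-0.781032100+0.042466·49.565080259=1.323798598

(1.517384543, 0.464447128, 0.242738028, 1.323798598)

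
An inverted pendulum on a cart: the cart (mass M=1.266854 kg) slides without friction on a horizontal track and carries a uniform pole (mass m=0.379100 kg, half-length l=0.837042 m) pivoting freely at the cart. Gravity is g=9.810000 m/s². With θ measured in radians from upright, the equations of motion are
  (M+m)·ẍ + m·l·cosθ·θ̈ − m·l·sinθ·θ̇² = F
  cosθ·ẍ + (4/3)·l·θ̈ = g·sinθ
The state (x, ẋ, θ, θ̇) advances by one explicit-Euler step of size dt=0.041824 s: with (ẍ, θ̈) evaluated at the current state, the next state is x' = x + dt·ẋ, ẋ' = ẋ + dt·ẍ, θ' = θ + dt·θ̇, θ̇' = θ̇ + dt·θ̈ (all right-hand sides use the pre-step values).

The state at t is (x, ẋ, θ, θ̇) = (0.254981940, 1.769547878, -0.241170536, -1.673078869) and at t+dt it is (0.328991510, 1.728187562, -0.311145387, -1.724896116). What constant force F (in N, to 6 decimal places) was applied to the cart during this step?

F = -1.797322 N

ẍ = (ẋ'−ẋ)/dt = (1.728187562−1.769547878)/0.041824 = -0.988913
θ̈ = (θ̇'−θ̇)/dt = (-1.724896116−-1.673078869)/0.041824 = -1.238936
sinθ=-0.238839, cosθ=0.971059
F = (M+m)·ẍ + m·l·cosθ·θ̈ − m·l·sinθ·θ̇² = -1.627706 + -0.381764 − -0.212148 = -1.797322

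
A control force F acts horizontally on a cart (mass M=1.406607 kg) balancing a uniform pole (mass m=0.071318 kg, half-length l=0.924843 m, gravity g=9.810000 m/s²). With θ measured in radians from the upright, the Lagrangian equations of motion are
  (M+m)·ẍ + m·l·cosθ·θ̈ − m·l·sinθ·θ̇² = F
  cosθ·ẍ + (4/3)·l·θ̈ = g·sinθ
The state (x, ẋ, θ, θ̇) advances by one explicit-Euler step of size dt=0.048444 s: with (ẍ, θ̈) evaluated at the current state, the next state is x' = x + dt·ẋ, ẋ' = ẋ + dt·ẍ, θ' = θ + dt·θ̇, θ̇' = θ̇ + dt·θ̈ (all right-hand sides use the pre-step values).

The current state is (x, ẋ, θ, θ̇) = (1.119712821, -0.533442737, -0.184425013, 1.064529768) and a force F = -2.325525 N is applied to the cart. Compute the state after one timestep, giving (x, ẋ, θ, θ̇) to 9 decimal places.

(1.093870721, -0.609684935, -0.132854933, 1.054636140)

sinθ=-0.183381328, cosθ=0.983041855
temp = (F + m·l·θ̇²·sinθ)/(M+m) = (-2.325525 + -0.013706858)/1.477925 = -1.582781168
θ̈ = (g·sinθ − cosθ·temp)/(l·(4/3 − m·cos²θ/(M+m))) = -0.204228147
ẍ = temp − m·l·θ̈·cosθ/(M+m) = -1.573821284
Euler: x'=1.119712821+0.048444·-0.533442737=1.093870721, ẋ'=-0.533442737+0.048444·-1.573821284=-0.609684935
       θ'=-0.184425013+0.048444·1.064529768=-0.132854933, θ̇'=1.064529768+0.048444·-0.204228147=1.054636140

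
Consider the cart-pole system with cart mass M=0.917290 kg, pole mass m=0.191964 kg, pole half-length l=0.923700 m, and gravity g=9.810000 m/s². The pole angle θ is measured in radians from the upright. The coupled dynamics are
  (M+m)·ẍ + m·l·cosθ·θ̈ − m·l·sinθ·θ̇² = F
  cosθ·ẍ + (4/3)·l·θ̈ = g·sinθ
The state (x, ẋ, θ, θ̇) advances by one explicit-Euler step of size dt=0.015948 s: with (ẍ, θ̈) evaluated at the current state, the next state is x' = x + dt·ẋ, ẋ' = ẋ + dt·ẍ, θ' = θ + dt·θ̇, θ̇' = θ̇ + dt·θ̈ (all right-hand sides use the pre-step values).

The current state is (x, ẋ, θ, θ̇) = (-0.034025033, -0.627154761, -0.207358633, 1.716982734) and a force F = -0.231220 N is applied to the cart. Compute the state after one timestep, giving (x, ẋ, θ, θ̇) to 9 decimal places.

(-0.044026897, -0.628046147, -0.179976192, 1.691538629)

sinθ=-0.205875837, cosθ=0.978578121
temp = (F + m·l·θ̇²·sinθ)/(M+m) = (-0.231220 + -0.107618756)/1.109254 = -0.305465435
θ̈ = (g·sinθ − cosθ·temp)/(l·(4/3 − m·cos²θ/(M+m))) = -1.595441743
ẍ = temp − m·l·θ̈·cosθ/(M+m) = -0.055893249
Euler: x'=-0.034025033+0.015948·-0.627154761=-0.044026897, ẋ'=-0.627154761+0.015948·-0.055893249=-0.628046147
       θ'=-0.207358633+0.015948·1.716982734=-0.179976192, θ̇'=1.716982734+0.015948·-1.595441743=1.691538629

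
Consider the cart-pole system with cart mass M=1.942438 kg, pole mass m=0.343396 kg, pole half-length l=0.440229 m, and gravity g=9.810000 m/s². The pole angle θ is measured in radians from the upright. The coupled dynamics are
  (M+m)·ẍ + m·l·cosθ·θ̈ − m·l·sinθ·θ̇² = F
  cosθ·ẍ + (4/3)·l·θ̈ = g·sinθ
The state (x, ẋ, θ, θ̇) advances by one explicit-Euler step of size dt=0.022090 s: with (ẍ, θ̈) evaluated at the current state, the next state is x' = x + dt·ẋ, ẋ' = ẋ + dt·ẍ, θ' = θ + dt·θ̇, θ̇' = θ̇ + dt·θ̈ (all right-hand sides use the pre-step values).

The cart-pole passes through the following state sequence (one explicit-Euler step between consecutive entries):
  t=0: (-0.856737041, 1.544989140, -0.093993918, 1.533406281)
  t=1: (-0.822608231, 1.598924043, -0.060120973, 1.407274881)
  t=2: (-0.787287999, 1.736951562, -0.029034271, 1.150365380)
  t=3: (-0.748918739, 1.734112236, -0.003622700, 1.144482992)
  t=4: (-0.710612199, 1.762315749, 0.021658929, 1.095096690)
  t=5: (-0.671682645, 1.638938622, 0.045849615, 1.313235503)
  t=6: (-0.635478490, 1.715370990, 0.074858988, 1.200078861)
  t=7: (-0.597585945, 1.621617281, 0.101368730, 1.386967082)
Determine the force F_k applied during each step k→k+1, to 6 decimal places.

step 0→1:
  ẍ = (ẋ'−ẋ)/dt = (1.598924043−1.544989140)/0.022090 = 2.441598
  θ̈ = (θ̇'−θ̇)/dt = (1.407274881−1.533406281)/0.022090 = -5.709887
  sinθ=-0.093856, cosθ=0.995586
  F = (M+m)·ẍ + m·l·cosθ·θ̈ − m·l·sinθ·θ̇² = 5.581088 + -0.859370 − -0.033362 = 4.755080
step 1→2:
  ẍ = (ẋ'−ẋ)/dt = (1.736951562−1.598924043)/0.022090 = 6.248416
  θ̈ = (θ̇'−θ̇)/dt = (1.150365380−1.407274881)/0.022090 = -11.630127
  sinθ=-0.060085, cosθ=0.998193
  F = (M+m)·ẍ + m·l·cosθ·θ̈ − m·l·sinθ·θ̇² = 14.282843 + -1.754983 − -0.017989 = 12.545848
step 2→3:
  ẍ = (ẋ'−ẋ)/dt = (1.734112236−1.736951562)/0.022090 = -0.128534
  θ̈ = (θ̇'−θ̇)/dt = (1.144482992−1.150365380)/0.022090 = -0.266292
  sinθ=-0.029030, cosθ=0.999579
  F = (M+m)·ẍ + m·l·cosθ·θ̈ − m·l·sinθ·θ̇² = -0.293808 + -0.040239 − -0.005808 = -0.328240
step 3→4:
  ẍ = (ẋ'−ẋ)/dt = (1.762315749−1.734112236)/0.022090 = 1.276755
  θ̈ = (θ̇'−θ̇)/dt = (1.095096690−1.144482992)/0.022090 = -2.235686
  sinθ=-0.003623, cosθ=0.999993
  F = (M+m)·ẍ + m·l·cosθ·θ̈ − m·l·sinθ·θ̇² = 2.918450 + -0.337973 − -0.000717 = 2.581194
step 4→5:
  ẍ = (ẋ'−ẋ)/dt = (1.638938622−1.762315749)/0.022090 = -5.585203
  θ̈ = (θ̇'−θ̇)/dt = (1.313235503−1.095096690)/0.022090 = 9.875003
  sinθ=0.021657, cosθ=0.999765
  F = (M+m)·ẍ + m·l·cosθ·θ̈ − m·l·sinθ·θ̇² = -12.766846 + 1.492482 − 0.003926 = -11.278290
step 5→6:
  ẍ = (ẋ'−ẋ)/dt = (1.715370990−1.638938622)/0.022090 = 3.460044
  θ̈ = (θ̇'−θ̇)/dt = (1.200078861−1.313235503)/0.022090 = -5.122528
  sinθ=0.045834, cosθ=0.998949
  F = (M+m)·ẍ + m·l·cosθ·θ̈ − m·l·sinθ·θ̇² = 7.909086 + -0.773573 − 0.011949 = 7.123563
step 6→7:
  ẍ = (ẋ'−ẋ)/dt = (1.621617281−1.715370990)/0.022090 = -4.244170
  θ̈ = (θ̇'−θ̇)/dt = (1.386967082−1.200078861)/0.022090 = 8.460309
  sinθ=0.074789, cosθ=0.997199
  F = (M+m)·ẍ + m·l·cosθ·θ̈ − m·l·sinθ·θ̇² = -9.701467 + 1.275387 − 0.016283 = -8.442363

F_0 = 4.755080 N
F_1 = 12.545848 N
F_2 = -0.328240 N
F_3 = 2.581194 N
F_4 = -11.278290 N
F_5 = 7.123563 N
F_6 = -8.442363 N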